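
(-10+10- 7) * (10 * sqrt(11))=-70 * sqrt(11)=-232.16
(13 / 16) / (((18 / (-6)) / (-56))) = 91 / 6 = 15.17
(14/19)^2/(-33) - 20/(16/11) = -655999/47652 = -13.77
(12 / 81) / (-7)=-4 / 189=-0.02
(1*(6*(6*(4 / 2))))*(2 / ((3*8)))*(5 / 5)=6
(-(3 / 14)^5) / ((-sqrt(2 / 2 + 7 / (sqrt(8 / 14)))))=243 * sqrt(2) / (537824 * sqrt(2 + 7 * sqrt(7)))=0.00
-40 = -40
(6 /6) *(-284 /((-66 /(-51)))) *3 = -7242 /11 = -658.36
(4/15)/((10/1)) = 2/75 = 0.03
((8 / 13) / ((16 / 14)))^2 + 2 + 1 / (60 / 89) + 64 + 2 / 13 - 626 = -558.07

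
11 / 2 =5.50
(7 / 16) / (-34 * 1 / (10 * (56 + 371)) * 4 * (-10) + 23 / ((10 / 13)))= 14945 / 1032264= 0.01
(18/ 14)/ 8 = 9/ 56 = 0.16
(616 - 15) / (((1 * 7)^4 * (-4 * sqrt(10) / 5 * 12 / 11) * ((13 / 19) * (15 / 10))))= -125609 * sqrt(10) / 4494672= -0.09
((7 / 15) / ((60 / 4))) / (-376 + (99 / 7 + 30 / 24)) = -196 / 2271825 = -0.00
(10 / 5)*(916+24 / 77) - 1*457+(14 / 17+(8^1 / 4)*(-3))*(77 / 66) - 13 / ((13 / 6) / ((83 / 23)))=121746565 / 90321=1347.93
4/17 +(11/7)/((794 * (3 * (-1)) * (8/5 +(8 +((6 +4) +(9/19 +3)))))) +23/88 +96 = 659529303269/6834739296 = 96.50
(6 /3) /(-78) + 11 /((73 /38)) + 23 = 81710 /2847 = 28.70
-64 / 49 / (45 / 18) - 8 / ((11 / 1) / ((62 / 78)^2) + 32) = -7961384 / 11633335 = -0.68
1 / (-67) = -1 / 67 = -0.01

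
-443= -443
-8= -8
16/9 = 1.78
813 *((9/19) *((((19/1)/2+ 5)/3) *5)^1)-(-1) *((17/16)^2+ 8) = 45312243/4864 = 9315.84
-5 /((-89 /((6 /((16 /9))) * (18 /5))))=243 /356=0.68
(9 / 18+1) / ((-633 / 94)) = -47 / 211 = -0.22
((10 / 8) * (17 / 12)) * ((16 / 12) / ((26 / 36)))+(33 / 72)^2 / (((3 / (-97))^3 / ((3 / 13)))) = -110213113 / 67392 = -1635.40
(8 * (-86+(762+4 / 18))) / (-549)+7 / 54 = -96095 / 9882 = -9.72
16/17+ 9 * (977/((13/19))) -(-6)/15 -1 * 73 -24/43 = 607198496/47515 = 12779.09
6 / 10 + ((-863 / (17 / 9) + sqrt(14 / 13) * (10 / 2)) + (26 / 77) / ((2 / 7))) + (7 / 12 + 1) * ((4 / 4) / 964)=-4922386027 / 10816080 + 5 * sqrt(182) / 13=-449.91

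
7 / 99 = 0.07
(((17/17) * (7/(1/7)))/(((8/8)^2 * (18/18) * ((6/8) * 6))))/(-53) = -98/477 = -0.21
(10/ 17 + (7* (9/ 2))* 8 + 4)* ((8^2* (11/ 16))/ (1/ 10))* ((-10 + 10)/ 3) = 0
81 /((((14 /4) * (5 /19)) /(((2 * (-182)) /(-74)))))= 80028 /185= 432.58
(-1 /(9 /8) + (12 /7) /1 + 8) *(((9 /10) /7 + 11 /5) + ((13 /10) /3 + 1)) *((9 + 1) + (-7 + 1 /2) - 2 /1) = 21962 /441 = 49.80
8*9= 72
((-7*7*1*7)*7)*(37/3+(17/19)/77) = -18584426/627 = -29640.23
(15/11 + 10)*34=4250/11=386.36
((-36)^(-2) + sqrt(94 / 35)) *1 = 1 / 1296 + sqrt(3290) / 35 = 1.64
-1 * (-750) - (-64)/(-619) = 464186/619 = 749.90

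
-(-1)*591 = 591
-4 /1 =-4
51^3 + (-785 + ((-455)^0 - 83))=131784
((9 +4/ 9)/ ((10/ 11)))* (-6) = -187/ 3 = -62.33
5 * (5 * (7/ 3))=175/ 3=58.33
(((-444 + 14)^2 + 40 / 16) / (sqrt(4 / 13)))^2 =1777824594325 / 16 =111114037145.31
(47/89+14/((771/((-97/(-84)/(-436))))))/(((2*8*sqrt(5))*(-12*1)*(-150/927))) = 9763097977*sqrt(5)/2872116864000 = 0.01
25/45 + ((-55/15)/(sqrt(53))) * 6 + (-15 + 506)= 4424/9 - 22 * sqrt(53)/53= 488.53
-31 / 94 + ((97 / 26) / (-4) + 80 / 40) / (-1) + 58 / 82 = -138237 / 200408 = -0.69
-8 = -8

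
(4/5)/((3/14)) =56/15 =3.73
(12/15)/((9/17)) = 1.51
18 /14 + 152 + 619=5406 /7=772.29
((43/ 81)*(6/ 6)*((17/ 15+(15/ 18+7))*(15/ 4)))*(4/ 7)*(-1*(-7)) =11567/ 162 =71.40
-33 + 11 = -22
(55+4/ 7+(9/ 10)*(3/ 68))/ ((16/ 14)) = 264709/ 5440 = 48.66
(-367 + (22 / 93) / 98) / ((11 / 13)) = -21741304 / 50127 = -433.72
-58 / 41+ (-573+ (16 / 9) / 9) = -1906975 / 3321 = -574.22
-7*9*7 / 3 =-147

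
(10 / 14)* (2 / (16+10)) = 5 / 91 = 0.05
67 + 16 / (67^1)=4505 / 67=67.24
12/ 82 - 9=-363/ 41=-8.85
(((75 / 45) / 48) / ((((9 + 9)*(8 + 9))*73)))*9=5 / 357408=0.00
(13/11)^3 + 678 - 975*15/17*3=-43019170/22627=-1901.23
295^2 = 87025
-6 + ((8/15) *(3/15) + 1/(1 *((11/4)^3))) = -5.85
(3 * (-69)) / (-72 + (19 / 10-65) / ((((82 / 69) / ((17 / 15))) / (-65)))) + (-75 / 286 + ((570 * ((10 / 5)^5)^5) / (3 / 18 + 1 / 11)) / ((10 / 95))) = 10797892085132951329785 / 15307195046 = 705412850145.57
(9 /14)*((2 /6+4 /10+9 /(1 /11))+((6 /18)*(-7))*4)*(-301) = -87462 /5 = -17492.40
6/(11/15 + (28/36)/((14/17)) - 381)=-540/34139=-0.02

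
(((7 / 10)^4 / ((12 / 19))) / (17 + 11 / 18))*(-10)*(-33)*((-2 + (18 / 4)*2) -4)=13548843 / 634000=21.37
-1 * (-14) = 14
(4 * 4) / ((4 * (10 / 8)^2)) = 64 / 25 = 2.56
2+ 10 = 12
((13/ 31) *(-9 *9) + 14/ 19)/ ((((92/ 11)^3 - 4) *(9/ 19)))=-26051663/ 215768556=-0.12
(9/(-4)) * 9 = -81/4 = -20.25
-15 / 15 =-1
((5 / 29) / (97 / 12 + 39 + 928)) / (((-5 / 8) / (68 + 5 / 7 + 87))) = -104640 / 2375303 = -0.04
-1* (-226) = 226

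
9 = 9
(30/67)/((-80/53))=-159/536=-0.30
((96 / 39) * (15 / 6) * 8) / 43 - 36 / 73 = 26596 / 40807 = 0.65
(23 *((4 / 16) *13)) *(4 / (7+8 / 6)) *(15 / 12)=897 / 20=44.85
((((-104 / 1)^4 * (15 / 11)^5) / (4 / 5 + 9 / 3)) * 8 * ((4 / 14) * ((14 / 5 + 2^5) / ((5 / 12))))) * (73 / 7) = 288988045966.09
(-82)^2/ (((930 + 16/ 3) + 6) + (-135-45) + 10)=10086/ 1157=8.72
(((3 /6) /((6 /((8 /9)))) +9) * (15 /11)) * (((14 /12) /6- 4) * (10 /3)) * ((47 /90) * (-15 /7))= 5634125 /32076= 175.65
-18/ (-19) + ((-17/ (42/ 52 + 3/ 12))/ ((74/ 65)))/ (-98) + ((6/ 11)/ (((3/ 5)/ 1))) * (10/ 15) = 1929623/ 1136751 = 1.70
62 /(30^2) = 31 /450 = 0.07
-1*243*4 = -972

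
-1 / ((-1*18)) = 1 / 18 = 0.06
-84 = -84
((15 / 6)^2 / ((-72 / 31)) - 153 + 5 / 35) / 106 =-313585 / 213696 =-1.47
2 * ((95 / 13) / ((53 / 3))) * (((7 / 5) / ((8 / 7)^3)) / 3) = 45619 / 176384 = 0.26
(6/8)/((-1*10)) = -3/40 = -0.08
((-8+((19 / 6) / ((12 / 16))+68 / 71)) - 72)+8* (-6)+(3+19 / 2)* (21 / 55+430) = 73902241 / 14058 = 5256.95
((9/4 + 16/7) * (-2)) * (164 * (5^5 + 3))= -32574992/7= -4653570.29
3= 3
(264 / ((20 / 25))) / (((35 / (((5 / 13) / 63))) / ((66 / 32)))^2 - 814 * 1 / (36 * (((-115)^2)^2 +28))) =125708095337220 / 2943237277921085857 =0.00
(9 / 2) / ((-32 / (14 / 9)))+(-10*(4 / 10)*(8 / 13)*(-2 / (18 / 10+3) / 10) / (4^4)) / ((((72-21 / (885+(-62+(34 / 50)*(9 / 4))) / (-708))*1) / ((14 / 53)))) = -361991814023 / 1654830840624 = -0.22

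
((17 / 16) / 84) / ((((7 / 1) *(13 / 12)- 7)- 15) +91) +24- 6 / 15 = 12145589 / 514640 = 23.60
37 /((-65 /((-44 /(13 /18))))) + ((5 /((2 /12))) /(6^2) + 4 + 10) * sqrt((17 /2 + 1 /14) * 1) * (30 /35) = 29304 /845 + 178 * sqrt(105) /49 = 71.90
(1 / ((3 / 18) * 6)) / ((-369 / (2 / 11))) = -2 / 4059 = -0.00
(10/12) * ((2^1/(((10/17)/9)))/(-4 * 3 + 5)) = -51/14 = -3.64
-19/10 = -1.90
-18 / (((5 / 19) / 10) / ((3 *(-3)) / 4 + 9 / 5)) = 307.80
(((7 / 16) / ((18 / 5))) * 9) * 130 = 2275 / 16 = 142.19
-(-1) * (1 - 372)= -371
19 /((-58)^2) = 19 /3364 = 0.01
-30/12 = -5/2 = -2.50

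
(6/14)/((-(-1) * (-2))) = -3/14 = -0.21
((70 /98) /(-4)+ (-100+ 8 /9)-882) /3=-247285 /756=-327.10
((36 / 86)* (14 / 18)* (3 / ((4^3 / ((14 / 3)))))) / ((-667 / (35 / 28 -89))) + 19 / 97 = 36544399 / 178051648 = 0.21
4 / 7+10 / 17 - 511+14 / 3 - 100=-216047 / 357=-605.17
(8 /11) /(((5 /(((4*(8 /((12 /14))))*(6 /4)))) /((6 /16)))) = 168 /55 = 3.05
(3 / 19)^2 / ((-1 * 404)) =-9 / 145844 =-0.00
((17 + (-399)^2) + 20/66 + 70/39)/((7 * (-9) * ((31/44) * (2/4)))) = -182147792/25389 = -7174.28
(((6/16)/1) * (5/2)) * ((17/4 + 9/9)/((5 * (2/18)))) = 567/64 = 8.86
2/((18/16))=16/9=1.78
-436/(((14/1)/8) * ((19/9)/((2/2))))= -15696/133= -118.02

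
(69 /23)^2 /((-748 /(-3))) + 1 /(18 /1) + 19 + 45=431465 /6732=64.09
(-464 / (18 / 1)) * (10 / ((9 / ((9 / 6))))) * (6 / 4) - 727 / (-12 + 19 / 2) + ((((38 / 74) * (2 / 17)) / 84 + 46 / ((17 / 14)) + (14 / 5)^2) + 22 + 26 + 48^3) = 219755646989 / 1981350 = 110912.08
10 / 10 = 1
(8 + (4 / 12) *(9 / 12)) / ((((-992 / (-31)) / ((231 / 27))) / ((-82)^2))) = 1423807 / 96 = 14831.32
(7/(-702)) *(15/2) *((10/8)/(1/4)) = -175/468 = -0.37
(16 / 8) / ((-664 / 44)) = -11 / 83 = -0.13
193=193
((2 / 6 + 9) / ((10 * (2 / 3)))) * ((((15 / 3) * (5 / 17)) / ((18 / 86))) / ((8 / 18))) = 1505 / 68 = 22.13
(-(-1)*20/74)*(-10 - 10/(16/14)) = -375/74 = -5.07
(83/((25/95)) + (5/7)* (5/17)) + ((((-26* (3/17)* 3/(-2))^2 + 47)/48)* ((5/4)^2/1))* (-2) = 150252133/485520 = 309.47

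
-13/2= -6.50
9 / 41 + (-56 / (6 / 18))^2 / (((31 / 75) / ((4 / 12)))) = 28929879 / 1271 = 22761.51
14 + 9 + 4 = 27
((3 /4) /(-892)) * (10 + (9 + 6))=-75 /3568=-0.02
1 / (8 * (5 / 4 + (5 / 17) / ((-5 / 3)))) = 17 / 146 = 0.12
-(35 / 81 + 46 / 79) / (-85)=6491 / 543915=0.01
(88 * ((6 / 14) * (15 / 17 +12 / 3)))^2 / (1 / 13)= 6241764672 / 14161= 440771.46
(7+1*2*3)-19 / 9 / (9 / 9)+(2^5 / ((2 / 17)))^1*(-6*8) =-117406 / 9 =-13045.11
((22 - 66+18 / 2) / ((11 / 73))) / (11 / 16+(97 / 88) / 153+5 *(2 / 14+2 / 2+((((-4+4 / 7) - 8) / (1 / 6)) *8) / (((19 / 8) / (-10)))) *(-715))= 831867120 / 29588036907169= 0.00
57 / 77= 0.74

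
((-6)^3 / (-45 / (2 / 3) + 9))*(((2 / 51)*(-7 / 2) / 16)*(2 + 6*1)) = -56 / 221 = -0.25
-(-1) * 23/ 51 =23/ 51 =0.45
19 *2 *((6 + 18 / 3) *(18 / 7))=8208 / 7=1172.57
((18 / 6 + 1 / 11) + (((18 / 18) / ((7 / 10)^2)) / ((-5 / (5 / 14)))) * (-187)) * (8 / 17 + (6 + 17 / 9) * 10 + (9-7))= 2469.29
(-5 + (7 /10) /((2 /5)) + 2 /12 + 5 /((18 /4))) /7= -71 /252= -0.28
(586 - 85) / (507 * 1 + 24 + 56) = 501 / 587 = 0.85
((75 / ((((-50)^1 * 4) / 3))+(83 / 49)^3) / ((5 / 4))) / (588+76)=703091 / 156237872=0.00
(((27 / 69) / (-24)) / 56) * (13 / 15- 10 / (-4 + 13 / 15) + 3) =-311 / 151340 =-0.00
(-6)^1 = -6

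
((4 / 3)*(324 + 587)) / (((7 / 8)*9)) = 29152 / 189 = 154.24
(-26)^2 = 676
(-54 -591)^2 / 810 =9245 / 18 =513.61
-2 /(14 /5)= -5 /7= -0.71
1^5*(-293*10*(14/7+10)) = -35160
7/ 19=0.37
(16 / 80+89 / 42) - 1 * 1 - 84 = -17363 / 210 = -82.68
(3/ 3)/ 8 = 1/ 8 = 0.12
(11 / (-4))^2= 121 / 16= 7.56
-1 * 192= -192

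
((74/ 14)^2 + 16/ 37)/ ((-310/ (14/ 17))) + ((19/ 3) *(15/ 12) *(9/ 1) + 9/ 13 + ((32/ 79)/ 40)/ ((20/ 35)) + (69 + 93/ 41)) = 143.15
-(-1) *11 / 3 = 11 / 3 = 3.67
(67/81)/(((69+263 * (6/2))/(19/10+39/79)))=126697/54903420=0.00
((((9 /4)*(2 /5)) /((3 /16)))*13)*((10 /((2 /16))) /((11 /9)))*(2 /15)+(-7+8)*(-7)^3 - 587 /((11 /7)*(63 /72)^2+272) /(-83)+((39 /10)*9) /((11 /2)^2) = 35606443137 /175601855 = 202.77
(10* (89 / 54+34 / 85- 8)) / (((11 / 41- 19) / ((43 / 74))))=2833141 / 1534464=1.85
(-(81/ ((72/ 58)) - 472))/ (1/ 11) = 17897/ 4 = 4474.25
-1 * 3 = -3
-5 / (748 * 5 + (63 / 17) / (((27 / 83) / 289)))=-15 / 21097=-0.00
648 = 648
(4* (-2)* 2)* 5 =-80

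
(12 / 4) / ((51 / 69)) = 69 / 17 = 4.06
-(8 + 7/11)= -95/11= -8.64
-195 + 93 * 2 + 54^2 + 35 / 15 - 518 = 7174 / 3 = 2391.33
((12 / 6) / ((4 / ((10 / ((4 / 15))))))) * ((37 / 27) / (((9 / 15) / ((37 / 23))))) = 171125 / 2484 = 68.89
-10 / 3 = -3.33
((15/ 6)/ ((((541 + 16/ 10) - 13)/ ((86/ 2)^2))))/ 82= 46225/ 434272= 0.11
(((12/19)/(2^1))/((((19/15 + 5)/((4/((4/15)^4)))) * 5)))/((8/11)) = 5011875/457216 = 10.96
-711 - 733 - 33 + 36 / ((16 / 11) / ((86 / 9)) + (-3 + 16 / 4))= -1445.76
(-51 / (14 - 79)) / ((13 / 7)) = 357 / 845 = 0.42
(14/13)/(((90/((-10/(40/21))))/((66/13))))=-539/1690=-0.32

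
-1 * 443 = -443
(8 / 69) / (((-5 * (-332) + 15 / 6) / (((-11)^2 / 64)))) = 121 / 917700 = 0.00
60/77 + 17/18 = 2389/1386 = 1.72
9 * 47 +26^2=1099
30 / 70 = 0.43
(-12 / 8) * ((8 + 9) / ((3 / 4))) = -34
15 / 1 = 15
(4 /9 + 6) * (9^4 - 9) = 42224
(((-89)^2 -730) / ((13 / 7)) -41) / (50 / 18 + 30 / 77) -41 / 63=2173222901 / 1797705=1208.89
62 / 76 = 31 / 38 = 0.82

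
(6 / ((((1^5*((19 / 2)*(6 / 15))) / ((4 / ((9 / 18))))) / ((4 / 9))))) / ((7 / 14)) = 640 / 57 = 11.23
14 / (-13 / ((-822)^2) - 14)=-9459576 / 9459589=-1.00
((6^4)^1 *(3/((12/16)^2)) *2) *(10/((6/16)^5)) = 167772160/9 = 18641351.11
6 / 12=1 / 2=0.50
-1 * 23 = -23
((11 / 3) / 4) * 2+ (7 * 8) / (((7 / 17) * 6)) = 49 / 2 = 24.50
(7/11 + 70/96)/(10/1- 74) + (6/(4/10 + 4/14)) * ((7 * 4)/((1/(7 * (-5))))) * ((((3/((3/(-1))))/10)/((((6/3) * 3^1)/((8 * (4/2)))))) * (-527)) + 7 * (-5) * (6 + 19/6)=-40732680401/33792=-1205394.19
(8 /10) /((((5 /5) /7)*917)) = 4 /655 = 0.01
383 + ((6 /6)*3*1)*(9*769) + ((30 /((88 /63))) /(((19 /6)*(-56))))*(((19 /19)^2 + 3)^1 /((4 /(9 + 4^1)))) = 70706959 /3344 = 21144.43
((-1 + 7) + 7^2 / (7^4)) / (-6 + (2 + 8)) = 295 / 196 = 1.51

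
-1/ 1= -1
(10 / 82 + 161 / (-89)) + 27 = 92367 / 3649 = 25.31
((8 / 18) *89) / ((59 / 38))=13528 / 531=25.48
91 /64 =1.42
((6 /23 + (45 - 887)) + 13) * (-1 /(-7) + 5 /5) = -21784 /23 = -947.13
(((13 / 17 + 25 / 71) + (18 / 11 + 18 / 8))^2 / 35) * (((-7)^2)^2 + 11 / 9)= 76319975768161 / 44422239708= 1718.06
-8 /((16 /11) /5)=-55 /2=-27.50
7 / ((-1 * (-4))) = 7 / 4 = 1.75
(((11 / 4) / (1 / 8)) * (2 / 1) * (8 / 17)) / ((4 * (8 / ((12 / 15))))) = 44 / 85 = 0.52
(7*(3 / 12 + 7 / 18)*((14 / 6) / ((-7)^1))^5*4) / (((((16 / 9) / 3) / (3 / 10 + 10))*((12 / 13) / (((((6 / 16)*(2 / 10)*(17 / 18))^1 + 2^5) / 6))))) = -1659311563 / 223948800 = -7.41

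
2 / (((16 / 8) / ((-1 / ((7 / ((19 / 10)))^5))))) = -2476099 / 1680700000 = -0.00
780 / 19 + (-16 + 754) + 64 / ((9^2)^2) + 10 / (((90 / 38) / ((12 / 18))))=97468030 / 124659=781.88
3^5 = 243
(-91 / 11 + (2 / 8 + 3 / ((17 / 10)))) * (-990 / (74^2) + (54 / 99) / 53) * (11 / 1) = 1273966917 / 108545272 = 11.74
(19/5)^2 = 14.44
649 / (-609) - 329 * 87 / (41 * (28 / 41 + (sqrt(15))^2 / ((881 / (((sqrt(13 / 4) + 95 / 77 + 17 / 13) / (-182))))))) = -1023.92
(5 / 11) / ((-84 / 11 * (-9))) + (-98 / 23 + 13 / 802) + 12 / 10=-105915227 / 34862940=-3.04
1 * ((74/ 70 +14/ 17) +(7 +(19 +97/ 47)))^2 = 701235410404/ 782041225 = 896.67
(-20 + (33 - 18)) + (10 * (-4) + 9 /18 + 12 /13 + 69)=25.42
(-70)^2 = 4900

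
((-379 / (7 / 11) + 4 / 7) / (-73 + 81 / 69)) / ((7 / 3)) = 5865 / 1652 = 3.55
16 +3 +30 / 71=1379 / 71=19.42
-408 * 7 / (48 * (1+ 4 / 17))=-289 / 6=-48.17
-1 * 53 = -53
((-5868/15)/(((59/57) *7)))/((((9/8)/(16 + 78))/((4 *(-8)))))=298104832/2065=144360.69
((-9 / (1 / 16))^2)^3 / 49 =8916100448256 / 49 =181961233637.88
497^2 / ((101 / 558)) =137831022 / 101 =1364663.58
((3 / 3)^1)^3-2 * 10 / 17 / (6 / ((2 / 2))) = 41 / 51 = 0.80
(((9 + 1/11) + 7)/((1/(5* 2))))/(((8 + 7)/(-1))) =-118/11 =-10.73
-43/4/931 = -43/3724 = -0.01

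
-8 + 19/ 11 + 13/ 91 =-6.13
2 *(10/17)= 20/17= 1.18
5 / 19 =0.26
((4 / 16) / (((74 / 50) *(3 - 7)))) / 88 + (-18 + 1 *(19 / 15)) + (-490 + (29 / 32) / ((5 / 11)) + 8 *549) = 607532081 / 156288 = 3887.26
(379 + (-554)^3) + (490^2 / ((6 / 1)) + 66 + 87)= -509972746 / 3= -169990915.33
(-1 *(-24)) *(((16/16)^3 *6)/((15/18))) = 864/5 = 172.80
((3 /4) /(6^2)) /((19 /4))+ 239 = 54493 /228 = 239.00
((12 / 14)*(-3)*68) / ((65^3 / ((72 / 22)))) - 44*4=-3721762064 / 21146125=-176.00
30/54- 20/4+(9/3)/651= -8671/1953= -4.44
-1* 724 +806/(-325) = -18162/25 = -726.48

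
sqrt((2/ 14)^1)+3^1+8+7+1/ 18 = sqrt(7)/ 7+325/ 18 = 18.43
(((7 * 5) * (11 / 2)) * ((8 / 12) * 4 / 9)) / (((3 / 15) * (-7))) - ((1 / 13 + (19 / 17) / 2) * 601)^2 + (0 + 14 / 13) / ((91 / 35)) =-770274103907 / 5274828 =-146028.29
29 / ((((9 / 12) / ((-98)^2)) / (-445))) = -495758480 / 3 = -165252826.67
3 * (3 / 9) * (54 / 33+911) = 912.64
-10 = -10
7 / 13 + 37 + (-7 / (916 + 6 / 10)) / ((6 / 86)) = 37.43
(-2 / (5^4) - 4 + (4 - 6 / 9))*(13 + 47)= -40.19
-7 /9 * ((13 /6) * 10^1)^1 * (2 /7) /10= -13 /27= -0.48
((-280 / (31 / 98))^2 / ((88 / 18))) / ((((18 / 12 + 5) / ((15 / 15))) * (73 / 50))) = 169414560000 / 10031879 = 16887.62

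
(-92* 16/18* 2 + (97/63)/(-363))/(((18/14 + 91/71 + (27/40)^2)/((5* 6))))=-4249150064000/2617861257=-1623.14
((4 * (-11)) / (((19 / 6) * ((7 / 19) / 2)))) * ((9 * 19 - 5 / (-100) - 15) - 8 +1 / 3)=-391732 / 35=-11192.34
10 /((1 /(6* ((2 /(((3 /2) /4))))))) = 320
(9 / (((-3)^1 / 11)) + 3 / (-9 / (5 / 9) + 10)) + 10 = -728 / 31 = -23.48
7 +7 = 14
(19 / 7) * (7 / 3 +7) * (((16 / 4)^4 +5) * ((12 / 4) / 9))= 2204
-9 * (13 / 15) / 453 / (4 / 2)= -13 / 1510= -0.01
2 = 2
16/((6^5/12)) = 2/81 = 0.02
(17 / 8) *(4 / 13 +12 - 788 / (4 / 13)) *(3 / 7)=-1689783 / 728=-2321.13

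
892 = 892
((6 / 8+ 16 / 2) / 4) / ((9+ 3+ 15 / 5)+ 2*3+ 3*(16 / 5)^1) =175 / 2448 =0.07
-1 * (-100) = 100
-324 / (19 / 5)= -1620 / 19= -85.26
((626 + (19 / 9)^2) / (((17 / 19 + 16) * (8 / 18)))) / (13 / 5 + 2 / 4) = 4851365 / 179118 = 27.08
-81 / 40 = -2.02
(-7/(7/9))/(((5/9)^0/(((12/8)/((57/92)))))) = -414/19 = -21.79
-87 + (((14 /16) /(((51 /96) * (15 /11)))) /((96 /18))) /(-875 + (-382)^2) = -4290549343 /49316660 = -87.00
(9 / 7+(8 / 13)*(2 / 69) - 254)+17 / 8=-12586705 / 50232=-250.57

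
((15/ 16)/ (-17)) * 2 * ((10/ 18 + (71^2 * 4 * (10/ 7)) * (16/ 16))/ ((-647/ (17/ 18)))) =9073975/ 1956528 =4.64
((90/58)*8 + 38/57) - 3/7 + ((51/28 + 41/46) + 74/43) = 41162579/2409204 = 17.09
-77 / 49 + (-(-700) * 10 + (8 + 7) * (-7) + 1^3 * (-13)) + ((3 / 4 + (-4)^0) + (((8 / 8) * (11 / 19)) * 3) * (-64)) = 3602183 / 532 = 6771.02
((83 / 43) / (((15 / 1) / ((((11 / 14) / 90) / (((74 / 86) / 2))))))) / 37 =913 / 12937050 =0.00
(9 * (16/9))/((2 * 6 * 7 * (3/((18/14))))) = 4/49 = 0.08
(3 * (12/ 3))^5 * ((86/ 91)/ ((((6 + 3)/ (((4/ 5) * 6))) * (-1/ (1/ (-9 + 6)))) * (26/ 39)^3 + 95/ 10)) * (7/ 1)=128397312/ 871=147413.68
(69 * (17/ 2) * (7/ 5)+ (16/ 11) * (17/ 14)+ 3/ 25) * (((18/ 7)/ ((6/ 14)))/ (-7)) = -9505491/ 13475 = -705.42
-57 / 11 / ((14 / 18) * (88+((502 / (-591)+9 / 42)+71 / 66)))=-101061 / 1341556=-0.08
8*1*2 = 16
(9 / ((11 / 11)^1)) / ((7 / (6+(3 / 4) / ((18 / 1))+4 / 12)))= 459 / 56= 8.20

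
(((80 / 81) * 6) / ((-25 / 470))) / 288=-94 / 243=-0.39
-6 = -6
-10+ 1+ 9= 0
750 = 750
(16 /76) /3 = 4 /57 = 0.07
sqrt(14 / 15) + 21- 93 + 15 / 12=-283 / 4 + sqrt(210) / 15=-69.78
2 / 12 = 1 / 6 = 0.17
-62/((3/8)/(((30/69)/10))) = -496/69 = -7.19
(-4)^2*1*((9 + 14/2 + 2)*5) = 1440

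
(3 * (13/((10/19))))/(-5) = -741/50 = -14.82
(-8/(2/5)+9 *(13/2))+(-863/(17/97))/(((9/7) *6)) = -275317/459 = -599.82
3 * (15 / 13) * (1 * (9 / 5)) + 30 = 471 / 13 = 36.23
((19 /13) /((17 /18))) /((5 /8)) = 2736 /1105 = 2.48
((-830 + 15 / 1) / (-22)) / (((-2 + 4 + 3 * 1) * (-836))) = -163 / 18392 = -0.01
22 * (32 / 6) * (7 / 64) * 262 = 10087 / 3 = 3362.33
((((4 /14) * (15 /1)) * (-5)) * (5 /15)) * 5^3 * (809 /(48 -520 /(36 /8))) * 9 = 204778125 /2128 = 96230.32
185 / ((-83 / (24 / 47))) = -1.14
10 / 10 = 1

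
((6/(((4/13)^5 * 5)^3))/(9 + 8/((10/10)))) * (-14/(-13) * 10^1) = 82684904099685069/57042534400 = 1449530.69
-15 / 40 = -3 / 8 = -0.38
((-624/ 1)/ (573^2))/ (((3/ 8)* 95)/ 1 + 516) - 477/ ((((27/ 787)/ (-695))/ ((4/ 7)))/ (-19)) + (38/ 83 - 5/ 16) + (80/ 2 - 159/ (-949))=-447006441357092944333819/ 4260732256989936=-104913055.88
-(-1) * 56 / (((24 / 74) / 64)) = 33152 / 3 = 11050.67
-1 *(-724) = 724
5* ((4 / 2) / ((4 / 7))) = 35 / 2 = 17.50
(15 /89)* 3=45 /89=0.51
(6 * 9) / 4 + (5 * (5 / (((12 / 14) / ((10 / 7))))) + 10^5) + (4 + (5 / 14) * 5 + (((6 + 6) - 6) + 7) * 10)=2104010 / 21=100190.95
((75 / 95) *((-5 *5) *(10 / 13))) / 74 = -1875 / 9139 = -0.21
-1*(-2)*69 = 138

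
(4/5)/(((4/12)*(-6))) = -2/5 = -0.40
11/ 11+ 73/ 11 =84/ 11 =7.64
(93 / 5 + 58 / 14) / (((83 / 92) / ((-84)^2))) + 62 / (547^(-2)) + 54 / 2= 7772476631 / 415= 18728859.35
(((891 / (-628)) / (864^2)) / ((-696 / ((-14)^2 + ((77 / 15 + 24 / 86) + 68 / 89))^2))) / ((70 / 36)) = 0.00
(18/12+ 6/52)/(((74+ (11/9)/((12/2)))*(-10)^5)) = -567/2604550000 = -0.00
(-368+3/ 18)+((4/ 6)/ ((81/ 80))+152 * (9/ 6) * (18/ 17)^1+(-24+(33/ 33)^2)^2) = 3331543/ 8262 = 403.24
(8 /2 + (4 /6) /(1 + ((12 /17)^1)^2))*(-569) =-3285406 /1299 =-2529.18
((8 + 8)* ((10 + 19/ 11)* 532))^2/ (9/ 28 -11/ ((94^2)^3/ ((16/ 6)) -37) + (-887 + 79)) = -8733716111238468230135808/ 707913756246922753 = -12337260.06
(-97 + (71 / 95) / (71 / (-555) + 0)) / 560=-977 / 5320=-0.18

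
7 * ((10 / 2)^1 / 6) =35 / 6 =5.83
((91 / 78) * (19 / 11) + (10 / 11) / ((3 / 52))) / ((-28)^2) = 391 / 17248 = 0.02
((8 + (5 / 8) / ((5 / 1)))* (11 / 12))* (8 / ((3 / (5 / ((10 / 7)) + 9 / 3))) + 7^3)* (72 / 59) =772915 / 236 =3275.06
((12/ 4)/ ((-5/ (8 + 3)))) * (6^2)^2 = -8553.60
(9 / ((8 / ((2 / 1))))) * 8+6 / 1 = 24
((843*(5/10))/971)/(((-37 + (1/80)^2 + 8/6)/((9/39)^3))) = -777600/5198820419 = -0.00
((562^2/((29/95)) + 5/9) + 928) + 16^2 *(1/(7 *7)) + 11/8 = 105953952623/102312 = 1035596.53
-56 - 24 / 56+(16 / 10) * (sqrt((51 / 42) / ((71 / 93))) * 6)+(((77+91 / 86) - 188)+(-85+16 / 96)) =-226837 / 903+24 * sqrt(1571514) / 2485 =-239.10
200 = 200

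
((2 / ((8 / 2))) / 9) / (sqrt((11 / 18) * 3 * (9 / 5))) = sqrt(330) / 594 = 0.03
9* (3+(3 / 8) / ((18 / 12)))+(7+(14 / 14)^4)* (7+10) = 661 / 4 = 165.25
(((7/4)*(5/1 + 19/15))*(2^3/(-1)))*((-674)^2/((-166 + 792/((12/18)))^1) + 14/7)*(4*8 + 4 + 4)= -343152640/219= -1566907.03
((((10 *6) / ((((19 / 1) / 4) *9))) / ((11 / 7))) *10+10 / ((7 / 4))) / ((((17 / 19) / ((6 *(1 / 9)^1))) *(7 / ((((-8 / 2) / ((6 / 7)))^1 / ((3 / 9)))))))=-257120 / 11781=-21.82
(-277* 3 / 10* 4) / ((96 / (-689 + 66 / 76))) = 7243273 / 3040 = 2382.66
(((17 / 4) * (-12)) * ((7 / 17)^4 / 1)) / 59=-7203 / 289867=-0.02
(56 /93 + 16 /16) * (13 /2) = 1937 /186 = 10.41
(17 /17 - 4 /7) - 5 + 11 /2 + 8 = 125 /14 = 8.93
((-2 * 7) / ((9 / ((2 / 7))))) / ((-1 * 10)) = 2 / 45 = 0.04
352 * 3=1056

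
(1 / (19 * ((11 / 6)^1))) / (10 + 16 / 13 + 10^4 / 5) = 39 / 2732257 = 0.00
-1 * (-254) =254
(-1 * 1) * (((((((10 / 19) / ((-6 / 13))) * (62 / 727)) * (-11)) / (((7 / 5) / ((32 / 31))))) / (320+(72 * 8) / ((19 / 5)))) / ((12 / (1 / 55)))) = -0.00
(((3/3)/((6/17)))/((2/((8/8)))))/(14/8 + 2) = 17/45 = 0.38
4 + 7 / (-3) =5 / 3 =1.67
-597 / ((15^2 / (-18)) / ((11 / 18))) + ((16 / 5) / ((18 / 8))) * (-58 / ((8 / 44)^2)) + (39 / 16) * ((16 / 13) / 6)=-1109521 / 450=-2465.60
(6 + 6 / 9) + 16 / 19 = 428 / 57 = 7.51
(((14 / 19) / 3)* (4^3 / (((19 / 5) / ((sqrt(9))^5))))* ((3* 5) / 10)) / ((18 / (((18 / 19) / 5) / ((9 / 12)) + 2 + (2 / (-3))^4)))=4223296 / 20577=205.24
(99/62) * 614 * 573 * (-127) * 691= -1528304741073/31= -49300152937.84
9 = 9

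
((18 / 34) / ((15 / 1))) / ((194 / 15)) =9 / 3298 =0.00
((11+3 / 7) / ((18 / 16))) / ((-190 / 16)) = -1024 / 1197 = -0.86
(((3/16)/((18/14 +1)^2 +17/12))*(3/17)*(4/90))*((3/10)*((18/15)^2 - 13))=-7497/9762500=-0.00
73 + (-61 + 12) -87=-63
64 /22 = 32 /11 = 2.91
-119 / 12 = -9.92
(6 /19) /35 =6 /665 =0.01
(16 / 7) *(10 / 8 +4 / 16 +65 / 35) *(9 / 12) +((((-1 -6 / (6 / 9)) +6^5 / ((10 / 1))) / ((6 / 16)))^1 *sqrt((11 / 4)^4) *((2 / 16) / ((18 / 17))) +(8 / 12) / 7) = 194040967 / 105840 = 1833.34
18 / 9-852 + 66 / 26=-11017 / 13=-847.46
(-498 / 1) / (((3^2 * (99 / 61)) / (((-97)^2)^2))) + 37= -896447488417 / 297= -3018341711.84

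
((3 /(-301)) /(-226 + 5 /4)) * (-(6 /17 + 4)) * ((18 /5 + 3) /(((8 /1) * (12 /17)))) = -1221 /5411980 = -0.00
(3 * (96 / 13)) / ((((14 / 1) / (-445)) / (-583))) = 37358640 / 91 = 410534.51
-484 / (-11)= 44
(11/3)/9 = 11/27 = 0.41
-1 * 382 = -382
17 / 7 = 2.43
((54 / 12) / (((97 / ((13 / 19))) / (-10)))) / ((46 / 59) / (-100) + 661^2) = -1725750 / 2375473896461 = -0.00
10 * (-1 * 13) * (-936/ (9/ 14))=189280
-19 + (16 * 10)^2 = 25581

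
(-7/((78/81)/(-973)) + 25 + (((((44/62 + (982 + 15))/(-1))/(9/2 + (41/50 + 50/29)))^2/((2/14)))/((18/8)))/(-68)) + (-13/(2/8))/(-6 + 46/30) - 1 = 41356143018335022529/6680280289403214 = 6190.78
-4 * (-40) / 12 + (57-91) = -20.67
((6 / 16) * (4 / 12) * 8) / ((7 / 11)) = 1.57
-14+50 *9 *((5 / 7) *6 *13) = 25057.43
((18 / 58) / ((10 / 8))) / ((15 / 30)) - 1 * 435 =-63003 / 145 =-434.50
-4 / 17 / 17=-0.01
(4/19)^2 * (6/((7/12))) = 1152/2527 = 0.46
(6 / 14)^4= 81 / 2401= 0.03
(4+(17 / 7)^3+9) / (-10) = -4686 / 1715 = -2.73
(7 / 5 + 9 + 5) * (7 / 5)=539 / 25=21.56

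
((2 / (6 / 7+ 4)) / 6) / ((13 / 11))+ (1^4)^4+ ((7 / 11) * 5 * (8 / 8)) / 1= 61843 / 14586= 4.24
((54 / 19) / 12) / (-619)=-9 / 23522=-0.00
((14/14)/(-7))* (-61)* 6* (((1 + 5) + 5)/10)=2013/35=57.51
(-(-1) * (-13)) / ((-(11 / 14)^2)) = 2548 / 121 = 21.06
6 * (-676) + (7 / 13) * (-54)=-53106 / 13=-4085.08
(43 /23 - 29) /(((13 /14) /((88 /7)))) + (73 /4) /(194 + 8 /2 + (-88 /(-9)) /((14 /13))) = -440744655 /1200232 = -367.22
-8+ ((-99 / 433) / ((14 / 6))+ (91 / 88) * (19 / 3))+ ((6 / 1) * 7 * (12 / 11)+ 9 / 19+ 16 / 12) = 700523189 / 15203496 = 46.08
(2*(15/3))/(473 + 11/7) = 35/1661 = 0.02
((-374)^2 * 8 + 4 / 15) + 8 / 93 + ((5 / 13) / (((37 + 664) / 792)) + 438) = 4743706136002 / 4237545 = 1119446.79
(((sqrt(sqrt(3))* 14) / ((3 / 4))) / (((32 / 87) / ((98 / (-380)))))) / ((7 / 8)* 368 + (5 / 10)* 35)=-1421* 3^(1 / 4) / 36860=-0.05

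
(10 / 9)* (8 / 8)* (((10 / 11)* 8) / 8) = 100 / 99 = 1.01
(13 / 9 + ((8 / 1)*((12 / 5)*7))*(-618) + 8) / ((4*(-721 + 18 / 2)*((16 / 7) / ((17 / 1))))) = 444731441 / 2050560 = 216.88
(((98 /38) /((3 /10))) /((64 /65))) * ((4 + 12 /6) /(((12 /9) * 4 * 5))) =9555 /4864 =1.96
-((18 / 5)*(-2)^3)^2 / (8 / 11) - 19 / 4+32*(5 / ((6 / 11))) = -255569 / 300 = -851.90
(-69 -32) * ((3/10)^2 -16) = 160691/100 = 1606.91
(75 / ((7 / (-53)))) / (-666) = 1325 / 1554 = 0.85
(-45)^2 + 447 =2472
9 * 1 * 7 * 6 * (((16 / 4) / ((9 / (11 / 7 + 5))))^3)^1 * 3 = 12459008 / 441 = 28251.72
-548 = -548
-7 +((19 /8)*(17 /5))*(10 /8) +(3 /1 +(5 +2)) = 419 /32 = 13.09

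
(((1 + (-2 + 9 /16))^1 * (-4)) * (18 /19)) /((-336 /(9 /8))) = -27 /4864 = -0.01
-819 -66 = -885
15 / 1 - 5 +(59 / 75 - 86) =-5641 / 75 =-75.21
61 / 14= 4.36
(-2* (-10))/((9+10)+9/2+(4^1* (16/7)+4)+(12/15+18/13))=18200/35333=0.52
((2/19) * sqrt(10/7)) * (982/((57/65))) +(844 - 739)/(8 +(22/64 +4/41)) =27552/2215 +127660 * sqrt(70)/7581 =153.33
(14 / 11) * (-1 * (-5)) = 70 / 11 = 6.36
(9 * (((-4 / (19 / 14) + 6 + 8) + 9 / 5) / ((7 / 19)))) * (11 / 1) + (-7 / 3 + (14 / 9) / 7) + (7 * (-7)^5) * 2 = -73031624 / 315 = -231846.43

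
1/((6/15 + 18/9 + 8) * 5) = 1/52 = 0.02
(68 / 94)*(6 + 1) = 238 / 47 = 5.06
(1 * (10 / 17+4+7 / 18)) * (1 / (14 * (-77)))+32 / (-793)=-11763515 / 261585324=-0.04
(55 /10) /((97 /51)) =561 /194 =2.89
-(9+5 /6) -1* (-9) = -5 /6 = -0.83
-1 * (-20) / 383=20 / 383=0.05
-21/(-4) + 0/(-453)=21/4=5.25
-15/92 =-0.16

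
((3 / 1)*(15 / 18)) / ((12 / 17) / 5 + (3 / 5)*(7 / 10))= 2125 / 477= 4.45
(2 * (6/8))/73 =3/146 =0.02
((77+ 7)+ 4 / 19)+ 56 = 2664 / 19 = 140.21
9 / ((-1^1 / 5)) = -45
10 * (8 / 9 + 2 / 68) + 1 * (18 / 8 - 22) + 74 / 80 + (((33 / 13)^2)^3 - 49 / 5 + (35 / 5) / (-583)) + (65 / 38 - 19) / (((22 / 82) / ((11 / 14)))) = 197.47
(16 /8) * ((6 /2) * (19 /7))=16.29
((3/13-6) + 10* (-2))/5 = -67/13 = -5.15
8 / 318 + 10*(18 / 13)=28672 / 2067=13.87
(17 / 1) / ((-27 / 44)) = -748 / 27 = -27.70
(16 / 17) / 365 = 16 / 6205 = 0.00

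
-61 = -61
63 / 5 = 12.60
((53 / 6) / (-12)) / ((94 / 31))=-1643 / 6768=-0.24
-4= -4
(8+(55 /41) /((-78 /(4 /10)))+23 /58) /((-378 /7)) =-778075 /5008068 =-0.16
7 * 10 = 70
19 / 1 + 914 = 933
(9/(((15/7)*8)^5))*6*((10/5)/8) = 16807/1843200000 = 0.00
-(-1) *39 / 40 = 39 / 40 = 0.98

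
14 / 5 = 2.80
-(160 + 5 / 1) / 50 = -3.30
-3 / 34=-0.09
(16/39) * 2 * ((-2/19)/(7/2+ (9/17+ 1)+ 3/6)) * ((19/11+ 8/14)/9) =-32096/8045037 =-0.00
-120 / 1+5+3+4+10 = -98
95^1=95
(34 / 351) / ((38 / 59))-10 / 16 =-25321 / 53352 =-0.47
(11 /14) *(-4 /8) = -11 /28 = -0.39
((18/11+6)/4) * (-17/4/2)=-357/88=-4.06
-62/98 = -31/49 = -0.63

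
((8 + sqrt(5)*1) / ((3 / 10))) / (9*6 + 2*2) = 0.59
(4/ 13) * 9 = 36/ 13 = 2.77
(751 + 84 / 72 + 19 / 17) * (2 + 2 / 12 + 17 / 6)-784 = 304207 / 102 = 2982.42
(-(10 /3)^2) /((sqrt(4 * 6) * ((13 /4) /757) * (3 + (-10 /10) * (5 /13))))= -37850 * sqrt(6) /459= -201.99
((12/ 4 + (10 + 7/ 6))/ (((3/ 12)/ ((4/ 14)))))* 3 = 48.57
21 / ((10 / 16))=168 / 5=33.60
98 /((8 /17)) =833 /4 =208.25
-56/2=-28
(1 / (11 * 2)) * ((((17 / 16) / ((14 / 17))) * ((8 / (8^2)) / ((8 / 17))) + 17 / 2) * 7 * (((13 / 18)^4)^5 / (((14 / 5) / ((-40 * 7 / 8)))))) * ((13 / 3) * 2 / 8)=-783003082152805820818643289925 / 13785228743182600757458809913344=-0.06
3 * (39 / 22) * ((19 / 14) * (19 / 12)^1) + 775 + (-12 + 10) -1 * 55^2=-2760385 / 1232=-2240.57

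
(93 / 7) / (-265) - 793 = -1471108 / 1855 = -793.05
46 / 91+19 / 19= 137 / 91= 1.51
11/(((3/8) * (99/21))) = 6.22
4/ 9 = 0.44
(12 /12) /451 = 1 /451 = 0.00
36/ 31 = 1.16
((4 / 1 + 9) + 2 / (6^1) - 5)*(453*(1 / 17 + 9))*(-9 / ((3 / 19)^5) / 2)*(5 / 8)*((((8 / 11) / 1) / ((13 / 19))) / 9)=-6215937027125 / 53703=-115746550.98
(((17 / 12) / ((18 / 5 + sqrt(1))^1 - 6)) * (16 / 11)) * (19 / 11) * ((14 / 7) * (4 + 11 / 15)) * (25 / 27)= -4586600 / 205821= -22.28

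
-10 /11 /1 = -10 /11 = -0.91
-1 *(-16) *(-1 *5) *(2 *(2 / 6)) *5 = -800 / 3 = -266.67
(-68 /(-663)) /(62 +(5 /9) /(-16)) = 0.00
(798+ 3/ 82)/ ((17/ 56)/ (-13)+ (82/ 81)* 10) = 79.01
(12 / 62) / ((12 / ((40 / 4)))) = 5 / 31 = 0.16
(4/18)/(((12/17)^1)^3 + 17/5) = 49130/829449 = 0.06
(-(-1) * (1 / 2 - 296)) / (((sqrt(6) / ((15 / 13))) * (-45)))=197 * sqrt(6) / 156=3.09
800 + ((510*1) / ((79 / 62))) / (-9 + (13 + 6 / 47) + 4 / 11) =889.12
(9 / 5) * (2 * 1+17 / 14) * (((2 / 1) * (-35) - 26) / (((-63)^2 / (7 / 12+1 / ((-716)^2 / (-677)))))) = -895117 / 10990063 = -0.08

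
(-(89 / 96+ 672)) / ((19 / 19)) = -64601 / 96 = -672.93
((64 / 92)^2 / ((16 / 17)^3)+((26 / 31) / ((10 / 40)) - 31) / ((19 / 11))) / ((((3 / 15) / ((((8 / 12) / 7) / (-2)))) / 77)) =4229300405 / 14955888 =282.78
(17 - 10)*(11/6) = 77/6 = 12.83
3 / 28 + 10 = 283 / 28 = 10.11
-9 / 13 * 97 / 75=-291 / 325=-0.90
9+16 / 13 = 133 / 13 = 10.23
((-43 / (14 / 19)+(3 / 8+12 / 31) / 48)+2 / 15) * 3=-24251753 / 138880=-174.62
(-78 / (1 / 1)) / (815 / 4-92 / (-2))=-0.31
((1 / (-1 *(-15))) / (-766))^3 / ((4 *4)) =-1 / 24270575184000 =-0.00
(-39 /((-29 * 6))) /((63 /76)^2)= 37544 /115101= 0.33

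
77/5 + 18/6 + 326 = 1722/5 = 344.40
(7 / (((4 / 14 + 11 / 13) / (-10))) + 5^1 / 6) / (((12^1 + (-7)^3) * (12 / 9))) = 37705 / 272744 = 0.14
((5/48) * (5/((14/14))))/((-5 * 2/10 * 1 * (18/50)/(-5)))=7.23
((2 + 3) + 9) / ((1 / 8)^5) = 458752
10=10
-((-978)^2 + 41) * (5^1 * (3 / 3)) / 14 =-4782625 / 14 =-341616.07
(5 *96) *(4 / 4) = 480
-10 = -10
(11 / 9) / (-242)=-0.01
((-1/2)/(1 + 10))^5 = -1/5153632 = -0.00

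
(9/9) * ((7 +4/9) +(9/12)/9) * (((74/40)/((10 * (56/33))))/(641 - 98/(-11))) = 1213267/960825600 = 0.00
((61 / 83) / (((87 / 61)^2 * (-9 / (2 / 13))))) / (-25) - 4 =-4.00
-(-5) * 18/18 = 5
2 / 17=0.12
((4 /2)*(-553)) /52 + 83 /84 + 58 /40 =-51409 /2730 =-18.83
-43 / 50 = -0.86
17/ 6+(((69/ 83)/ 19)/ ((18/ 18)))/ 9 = 26855/ 9462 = 2.84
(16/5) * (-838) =-2681.60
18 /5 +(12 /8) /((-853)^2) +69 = 528244149 /7276090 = 72.60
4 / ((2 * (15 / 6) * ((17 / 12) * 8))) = 6 / 85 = 0.07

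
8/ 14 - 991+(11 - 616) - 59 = -11581/ 7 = -1654.43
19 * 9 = 171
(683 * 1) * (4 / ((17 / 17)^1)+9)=8879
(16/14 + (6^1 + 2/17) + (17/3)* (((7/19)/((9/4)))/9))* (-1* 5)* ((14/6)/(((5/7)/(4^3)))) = -7697.42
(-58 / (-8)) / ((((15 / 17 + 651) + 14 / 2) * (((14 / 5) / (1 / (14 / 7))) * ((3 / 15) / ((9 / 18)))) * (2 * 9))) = 12325 / 45162432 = 0.00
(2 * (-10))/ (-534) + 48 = 48.04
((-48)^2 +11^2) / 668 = 2425 / 668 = 3.63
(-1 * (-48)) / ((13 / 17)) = 816 / 13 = 62.77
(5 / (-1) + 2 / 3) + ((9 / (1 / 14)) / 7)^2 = 959 / 3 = 319.67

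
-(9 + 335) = -344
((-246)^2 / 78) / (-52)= -5043 / 338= -14.92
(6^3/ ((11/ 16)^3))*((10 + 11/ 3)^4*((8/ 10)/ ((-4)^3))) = -5787158528/ 19965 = -289865.19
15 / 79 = 0.19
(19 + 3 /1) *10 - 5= 215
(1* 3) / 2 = 3 / 2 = 1.50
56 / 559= 0.10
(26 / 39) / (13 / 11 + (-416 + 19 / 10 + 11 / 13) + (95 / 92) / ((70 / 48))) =-460460 / 284124969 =-0.00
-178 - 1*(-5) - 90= -263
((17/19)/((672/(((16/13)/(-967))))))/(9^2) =-0.00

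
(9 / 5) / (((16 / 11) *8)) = 99 / 640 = 0.15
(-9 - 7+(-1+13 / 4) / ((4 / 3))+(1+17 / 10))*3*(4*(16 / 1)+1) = -36231 / 16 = -2264.44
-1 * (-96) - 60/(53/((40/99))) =167104/1749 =95.54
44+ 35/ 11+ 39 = 948/ 11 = 86.18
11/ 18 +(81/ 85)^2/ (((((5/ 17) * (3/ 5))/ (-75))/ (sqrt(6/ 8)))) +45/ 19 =1019/ 342 -6561 * sqrt(3)/ 34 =-331.26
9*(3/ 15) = 9/ 5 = 1.80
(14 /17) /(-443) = -14 /7531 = -0.00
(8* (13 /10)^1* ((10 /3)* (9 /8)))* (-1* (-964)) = 37596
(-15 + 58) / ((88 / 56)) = 301 / 11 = 27.36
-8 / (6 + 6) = -2 / 3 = -0.67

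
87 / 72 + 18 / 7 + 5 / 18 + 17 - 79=-29203 / 504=-57.94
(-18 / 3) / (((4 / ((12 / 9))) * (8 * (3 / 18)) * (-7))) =3 / 14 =0.21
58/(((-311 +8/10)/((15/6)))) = -0.47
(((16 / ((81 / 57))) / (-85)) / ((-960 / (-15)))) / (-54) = 19 / 495720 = 0.00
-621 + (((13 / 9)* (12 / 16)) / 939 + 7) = -614.00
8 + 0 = 8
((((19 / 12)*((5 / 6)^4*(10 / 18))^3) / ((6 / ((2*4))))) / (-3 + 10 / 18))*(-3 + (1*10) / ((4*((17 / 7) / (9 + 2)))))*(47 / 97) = -7712371826171875 / 115137253375524864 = -0.07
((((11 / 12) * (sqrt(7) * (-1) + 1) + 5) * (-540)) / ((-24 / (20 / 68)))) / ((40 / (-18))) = -9585 / 544 + 1485 * sqrt(7) / 544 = -10.40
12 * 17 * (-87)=-17748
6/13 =0.46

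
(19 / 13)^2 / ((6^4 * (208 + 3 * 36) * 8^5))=361 / 2267925184512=0.00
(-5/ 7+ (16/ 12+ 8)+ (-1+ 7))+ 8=475/ 21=22.62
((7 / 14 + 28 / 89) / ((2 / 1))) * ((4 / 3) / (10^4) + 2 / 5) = 0.16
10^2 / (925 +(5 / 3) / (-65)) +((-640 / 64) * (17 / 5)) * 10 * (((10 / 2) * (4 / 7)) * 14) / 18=-122634050 / 162333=-755.45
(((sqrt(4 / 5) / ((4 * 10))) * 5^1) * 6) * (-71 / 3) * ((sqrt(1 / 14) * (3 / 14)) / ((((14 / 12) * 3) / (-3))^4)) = -34506 * sqrt(70) / 588245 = -0.49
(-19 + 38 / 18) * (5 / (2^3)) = -95 / 9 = -10.56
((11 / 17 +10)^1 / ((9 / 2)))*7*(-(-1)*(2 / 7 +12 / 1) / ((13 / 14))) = 435848 / 1989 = 219.13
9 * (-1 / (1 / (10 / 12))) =-15 / 2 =-7.50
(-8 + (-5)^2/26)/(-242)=183/6292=0.03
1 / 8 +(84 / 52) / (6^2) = 53 / 312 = 0.17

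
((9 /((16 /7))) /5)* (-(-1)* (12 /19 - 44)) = -34.15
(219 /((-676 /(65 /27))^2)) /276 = 1825 /181351872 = 0.00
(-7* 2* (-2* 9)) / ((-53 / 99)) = -470.72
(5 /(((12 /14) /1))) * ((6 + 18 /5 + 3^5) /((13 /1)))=2947 /26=113.35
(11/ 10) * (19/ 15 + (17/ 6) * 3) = 3223/ 300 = 10.74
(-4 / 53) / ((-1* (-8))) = -1 / 106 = -0.01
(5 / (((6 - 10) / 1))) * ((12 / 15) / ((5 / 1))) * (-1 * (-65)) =-13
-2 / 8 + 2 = 7 / 4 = 1.75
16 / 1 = 16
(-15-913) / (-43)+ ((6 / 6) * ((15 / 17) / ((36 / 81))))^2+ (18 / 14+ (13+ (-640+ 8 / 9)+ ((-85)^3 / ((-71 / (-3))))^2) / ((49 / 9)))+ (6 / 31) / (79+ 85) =7720227441211367230821 / 62422996023248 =123676015.78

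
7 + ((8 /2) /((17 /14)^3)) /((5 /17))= 21091 /1445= 14.60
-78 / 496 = -39 / 248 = -0.16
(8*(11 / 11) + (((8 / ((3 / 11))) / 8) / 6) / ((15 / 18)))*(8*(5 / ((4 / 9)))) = 786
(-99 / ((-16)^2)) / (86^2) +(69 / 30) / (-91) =-21818869 / 861486080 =-0.03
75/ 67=1.12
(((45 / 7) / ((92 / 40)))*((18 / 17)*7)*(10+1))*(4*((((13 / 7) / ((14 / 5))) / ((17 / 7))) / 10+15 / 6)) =107187300 / 46529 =2303.67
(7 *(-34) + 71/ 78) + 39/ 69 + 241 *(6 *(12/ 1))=30705163/ 1794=17115.48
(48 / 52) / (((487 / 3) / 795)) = 28620 / 6331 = 4.52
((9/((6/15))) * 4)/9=10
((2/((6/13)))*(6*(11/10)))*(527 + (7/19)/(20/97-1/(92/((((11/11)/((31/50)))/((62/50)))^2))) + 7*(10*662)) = 49272692213174716/36758258325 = 1340452.31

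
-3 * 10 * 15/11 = -450/11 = -40.91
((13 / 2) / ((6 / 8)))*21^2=3822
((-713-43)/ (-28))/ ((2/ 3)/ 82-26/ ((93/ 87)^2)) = -3191481/ 2688557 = -1.19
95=95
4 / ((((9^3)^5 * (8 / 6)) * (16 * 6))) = 0.00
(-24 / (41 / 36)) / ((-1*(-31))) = -864 / 1271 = -0.68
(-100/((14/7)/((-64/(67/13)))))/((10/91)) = 378560/67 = 5650.15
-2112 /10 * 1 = -1056 /5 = -211.20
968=968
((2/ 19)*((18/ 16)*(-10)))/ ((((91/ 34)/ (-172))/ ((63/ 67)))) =71.56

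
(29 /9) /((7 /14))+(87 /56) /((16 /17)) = 65279 /8064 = 8.10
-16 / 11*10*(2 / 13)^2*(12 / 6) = -1280 / 1859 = -0.69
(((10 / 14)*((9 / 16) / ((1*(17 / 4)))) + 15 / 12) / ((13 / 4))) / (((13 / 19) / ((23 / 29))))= 279680 / 583219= 0.48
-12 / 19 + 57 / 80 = 123 / 1520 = 0.08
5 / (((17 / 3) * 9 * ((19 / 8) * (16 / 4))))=10 / 969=0.01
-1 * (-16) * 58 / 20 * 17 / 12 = 986 / 15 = 65.73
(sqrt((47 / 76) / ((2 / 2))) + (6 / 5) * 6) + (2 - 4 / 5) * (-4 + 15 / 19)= sqrt(893) / 38 + 318 / 95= 4.13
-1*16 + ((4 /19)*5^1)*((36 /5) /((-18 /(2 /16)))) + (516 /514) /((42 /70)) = -70215 /4883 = -14.38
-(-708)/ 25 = 708/ 25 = 28.32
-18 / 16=-9 / 8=-1.12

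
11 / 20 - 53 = -1049 / 20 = -52.45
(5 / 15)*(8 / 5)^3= 512 / 375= 1.37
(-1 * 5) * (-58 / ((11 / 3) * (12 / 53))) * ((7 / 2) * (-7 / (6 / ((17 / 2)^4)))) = -31451085365 / 4224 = -7445806.19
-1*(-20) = 20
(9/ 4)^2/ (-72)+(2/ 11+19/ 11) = 2589/ 1408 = 1.84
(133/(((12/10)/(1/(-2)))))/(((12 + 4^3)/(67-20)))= -1645/48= -34.27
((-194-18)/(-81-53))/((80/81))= 4293/2680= 1.60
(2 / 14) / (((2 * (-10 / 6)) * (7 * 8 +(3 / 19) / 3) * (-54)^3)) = 19 / 3912980400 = 0.00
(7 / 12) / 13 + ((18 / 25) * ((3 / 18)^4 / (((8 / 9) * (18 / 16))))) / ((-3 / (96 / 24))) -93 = -3262751 / 35100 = -92.96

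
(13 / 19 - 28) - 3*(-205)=587.68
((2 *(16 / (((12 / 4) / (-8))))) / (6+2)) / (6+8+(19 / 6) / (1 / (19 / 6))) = -384 / 865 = -0.44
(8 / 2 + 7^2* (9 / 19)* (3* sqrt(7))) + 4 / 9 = 40 / 9 + 1323* sqrt(7) / 19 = 188.67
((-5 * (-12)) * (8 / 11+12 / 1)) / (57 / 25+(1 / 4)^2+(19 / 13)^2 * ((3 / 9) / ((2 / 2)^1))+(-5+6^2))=1703520000 / 75968849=22.42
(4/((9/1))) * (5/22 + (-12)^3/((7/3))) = -228026/693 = -329.04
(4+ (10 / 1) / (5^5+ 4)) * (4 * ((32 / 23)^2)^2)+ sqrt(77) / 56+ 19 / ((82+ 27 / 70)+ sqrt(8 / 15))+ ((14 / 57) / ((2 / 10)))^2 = -37240 * sqrt(30) / 99767027+ sqrt(77) / 56+ 5841099370712756947474 / 94608987459525429849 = 61.89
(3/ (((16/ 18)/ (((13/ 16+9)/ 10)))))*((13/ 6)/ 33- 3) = -273651/ 28160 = -9.72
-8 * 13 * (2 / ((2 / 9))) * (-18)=16848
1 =1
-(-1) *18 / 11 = 18 / 11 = 1.64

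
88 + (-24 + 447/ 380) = 24767/ 380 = 65.18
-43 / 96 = -0.45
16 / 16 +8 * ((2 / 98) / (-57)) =2785 / 2793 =1.00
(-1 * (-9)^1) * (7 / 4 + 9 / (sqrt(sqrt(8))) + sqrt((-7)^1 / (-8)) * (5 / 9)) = 5 * sqrt(14) / 4 + 63 / 4 + 81 * 2^(1 / 4) / 2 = 68.59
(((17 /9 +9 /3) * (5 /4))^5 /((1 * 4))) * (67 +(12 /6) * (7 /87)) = 2940690603125 /20549052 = 143105.90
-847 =-847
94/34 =47/17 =2.76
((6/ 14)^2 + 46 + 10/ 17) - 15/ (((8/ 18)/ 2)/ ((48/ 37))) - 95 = -4185358/ 30821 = -135.80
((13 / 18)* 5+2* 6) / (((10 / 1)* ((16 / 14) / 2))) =2.73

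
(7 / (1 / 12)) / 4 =21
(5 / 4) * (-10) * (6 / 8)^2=-225 / 32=-7.03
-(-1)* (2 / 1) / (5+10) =2 / 15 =0.13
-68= -68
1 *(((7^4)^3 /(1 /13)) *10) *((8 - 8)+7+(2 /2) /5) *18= 233198006762448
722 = 722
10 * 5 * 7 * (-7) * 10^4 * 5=-122500000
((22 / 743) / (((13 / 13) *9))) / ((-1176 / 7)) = -11 / 561708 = -0.00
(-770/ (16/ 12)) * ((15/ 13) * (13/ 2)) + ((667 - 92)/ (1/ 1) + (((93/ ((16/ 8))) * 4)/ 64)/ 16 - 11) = -3767.07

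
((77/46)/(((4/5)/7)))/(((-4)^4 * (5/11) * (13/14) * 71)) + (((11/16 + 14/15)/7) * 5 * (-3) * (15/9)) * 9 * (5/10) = -3963588359/152169472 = -26.05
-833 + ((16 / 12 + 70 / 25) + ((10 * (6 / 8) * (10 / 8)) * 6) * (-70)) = -142991 / 30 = -4766.37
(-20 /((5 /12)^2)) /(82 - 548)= 288 /1165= 0.25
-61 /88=-0.69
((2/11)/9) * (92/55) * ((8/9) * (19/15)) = 27968/735075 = 0.04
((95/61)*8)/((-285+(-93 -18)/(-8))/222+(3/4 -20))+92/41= 49565108/30309619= 1.64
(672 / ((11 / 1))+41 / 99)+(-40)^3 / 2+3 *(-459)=-33315.49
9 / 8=1.12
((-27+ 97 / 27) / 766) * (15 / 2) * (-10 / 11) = 7900 / 37917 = 0.21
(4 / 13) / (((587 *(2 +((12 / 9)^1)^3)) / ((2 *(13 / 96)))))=9 / 277064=0.00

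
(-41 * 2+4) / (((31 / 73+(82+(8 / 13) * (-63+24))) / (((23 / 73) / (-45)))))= 598 / 63975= 0.01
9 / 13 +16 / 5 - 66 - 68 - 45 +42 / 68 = -174.49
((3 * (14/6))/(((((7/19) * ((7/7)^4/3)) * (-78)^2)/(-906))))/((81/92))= -131974/13689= -9.64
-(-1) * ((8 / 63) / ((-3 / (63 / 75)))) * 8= -64 / 225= -0.28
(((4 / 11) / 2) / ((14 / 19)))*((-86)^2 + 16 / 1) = 140828 / 77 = 1828.94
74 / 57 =1.30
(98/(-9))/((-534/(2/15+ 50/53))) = 41944/1910385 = 0.02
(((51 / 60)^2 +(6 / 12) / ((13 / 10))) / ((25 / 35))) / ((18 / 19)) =255227 / 156000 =1.64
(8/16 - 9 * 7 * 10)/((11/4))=-2518/11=-228.91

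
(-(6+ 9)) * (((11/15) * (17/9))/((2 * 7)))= -187/126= -1.48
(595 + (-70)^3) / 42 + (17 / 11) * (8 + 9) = -178777 / 22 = -8126.23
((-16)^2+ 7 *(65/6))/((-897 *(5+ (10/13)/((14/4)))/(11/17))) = -0.05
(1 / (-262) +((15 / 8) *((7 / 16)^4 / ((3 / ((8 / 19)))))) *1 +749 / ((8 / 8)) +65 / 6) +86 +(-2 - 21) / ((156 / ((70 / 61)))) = 328170982795717 / 388060348416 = 845.67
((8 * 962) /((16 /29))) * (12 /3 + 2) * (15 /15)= 83694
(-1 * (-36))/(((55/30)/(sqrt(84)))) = 432 * sqrt(21)/11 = 179.97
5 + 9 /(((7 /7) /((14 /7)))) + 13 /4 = 26.25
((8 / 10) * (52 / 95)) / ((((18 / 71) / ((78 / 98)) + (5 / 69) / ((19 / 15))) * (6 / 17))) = 37532872 / 11366475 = 3.30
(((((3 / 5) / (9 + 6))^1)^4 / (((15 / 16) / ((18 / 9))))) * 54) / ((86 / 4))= 1152 / 83984375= 0.00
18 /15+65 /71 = 751 /355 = 2.12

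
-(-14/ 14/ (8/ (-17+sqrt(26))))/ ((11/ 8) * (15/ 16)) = -272/ 165+16 * sqrt(26)/ 165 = -1.15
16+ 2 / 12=16.17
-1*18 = -18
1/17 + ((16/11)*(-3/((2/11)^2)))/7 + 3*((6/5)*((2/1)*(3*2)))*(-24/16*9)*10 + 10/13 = -5850.03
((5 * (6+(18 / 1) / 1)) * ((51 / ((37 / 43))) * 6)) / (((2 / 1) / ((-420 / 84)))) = -3947400 / 37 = -106686.49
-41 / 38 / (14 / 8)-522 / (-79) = 62948 / 10507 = 5.99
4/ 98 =2/ 49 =0.04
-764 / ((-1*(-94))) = -382 / 47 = -8.13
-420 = -420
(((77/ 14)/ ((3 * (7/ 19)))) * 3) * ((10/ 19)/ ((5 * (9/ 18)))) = 22/ 7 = 3.14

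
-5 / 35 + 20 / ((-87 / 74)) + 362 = 344.85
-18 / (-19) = 18 / 19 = 0.95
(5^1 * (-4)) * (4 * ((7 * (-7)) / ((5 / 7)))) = 5488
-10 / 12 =-0.83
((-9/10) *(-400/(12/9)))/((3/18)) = 1620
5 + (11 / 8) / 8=331 / 64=5.17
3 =3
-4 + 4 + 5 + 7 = 12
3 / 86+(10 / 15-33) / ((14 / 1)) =-2054 / 903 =-2.27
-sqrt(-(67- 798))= -sqrt(731)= -27.04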